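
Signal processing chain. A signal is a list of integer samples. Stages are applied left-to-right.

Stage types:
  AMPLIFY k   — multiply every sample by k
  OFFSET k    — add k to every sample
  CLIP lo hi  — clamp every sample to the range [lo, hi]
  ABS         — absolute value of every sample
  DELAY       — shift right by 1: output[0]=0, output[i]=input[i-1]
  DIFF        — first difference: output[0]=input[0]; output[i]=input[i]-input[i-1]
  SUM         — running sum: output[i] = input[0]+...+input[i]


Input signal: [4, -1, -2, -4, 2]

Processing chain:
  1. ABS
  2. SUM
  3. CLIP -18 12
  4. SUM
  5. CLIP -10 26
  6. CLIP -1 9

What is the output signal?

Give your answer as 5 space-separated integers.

Answer: 4 9 9 9 9

Derivation:
Input: [4, -1, -2, -4, 2]
Stage 1 (ABS): |4|=4, |-1|=1, |-2|=2, |-4|=4, |2|=2 -> [4, 1, 2, 4, 2]
Stage 2 (SUM): sum[0..0]=4, sum[0..1]=5, sum[0..2]=7, sum[0..3]=11, sum[0..4]=13 -> [4, 5, 7, 11, 13]
Stage 3 (CLIP -18 12): clip(4,-18,12)=4, clip(5,-18,12)=5, clip(7,-18,12)=7, clip(11,-18,12)=11, clip(13,-18,12)=12 -> [4, 5, 7, 11, 12]
Stage 4 (SUM): sum[0..0]=4, sum[0..1]=9, sum[0..2]=16, sum[0..3]=27, sum[0..4]=39 -> [4, 9, 16, 27, 39]
Stage 5 (CLIP -10 26): clip(4,-10,26)=4, clip(9,-10,26)=9, clip(16,-10,26)=16, clip(27,-10,26)=26, clip(39,-10,26)=26 -> [4, 9, 16, 26, 26]
Stage 6 (CLIP -1 9): clip(4,-1,9)=4, clip(9,-1,9)=9, clip(16,-1,9)=9, clip(26,-1,9)=9, clip(26,-1,9)=9 -> [4, 9, 9, 9, 9]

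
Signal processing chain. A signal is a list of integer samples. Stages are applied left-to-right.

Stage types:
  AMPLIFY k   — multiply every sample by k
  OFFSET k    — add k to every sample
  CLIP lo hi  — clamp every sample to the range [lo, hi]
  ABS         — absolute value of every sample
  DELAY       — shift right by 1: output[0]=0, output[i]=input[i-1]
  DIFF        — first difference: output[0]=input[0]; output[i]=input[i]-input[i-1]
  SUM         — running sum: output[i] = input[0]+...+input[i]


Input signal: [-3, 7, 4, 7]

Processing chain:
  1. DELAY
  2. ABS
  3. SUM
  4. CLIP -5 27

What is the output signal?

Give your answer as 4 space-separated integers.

Input: [-3, 7, 4, 7]
Stage 1 (DELAY): [0, -3, 7, 4] = [0, -3, 7, 4] -> [0, -3, 7, 4]
Stage 2 (ABS): |0|=0, |-3|=3, |7|=7, |4|=4 -> [0, 3, 7, 4]
Stage 3 (SUM): sum[0..0]=0, sum[0..1]=3, sum[0..2]=10, sum[0..3]=14 -> [0, 3, 10, 14]
Stage 4 (CLIP -5 27): clip(0,-5,27)=0, clip(3,-5,27)=3, clip(10,-5,27)=10, clip(14,-5,27)=14 -> [0, 3, 10, 14]

Answer: 0 3 10 14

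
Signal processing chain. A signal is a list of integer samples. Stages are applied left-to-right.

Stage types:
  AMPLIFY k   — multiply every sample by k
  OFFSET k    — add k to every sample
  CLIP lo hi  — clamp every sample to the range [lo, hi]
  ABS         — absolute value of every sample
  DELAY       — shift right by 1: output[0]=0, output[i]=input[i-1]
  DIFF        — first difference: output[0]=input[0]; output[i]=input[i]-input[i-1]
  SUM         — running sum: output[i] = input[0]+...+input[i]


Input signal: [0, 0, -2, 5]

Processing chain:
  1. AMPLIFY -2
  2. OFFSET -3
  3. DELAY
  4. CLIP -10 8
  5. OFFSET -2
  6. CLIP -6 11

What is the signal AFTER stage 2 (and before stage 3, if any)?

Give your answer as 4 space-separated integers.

Input: [0, 0, -2, 5]
Stage 1 (AMPLIFY -2): 0*-2=0, 0*-2=0, -2*-2=4, 5*-2=-10 -> [0, 0, 4, -10]
Stage 2 (OFFSET -3): 0+-3=-3, 0+-3=-3, 4+-3=1, -10+-3=-13 -> [-3, -3, 1, -13]

Answer: -3 -3 1 -13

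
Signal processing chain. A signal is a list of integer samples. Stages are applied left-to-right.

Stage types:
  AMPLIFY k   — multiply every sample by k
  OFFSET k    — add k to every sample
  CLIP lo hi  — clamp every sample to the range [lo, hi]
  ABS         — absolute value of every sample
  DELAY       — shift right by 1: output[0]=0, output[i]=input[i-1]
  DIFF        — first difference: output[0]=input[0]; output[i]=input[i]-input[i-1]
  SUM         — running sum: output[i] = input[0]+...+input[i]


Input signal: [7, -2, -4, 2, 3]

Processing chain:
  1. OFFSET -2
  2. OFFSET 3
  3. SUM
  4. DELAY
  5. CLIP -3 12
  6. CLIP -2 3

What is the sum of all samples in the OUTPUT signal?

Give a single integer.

Answer: 12

Derivation:
Input: [7, -2, -4, 2, 3]
Stage 1 (OFFSET -2): 7+-2=5, -2+-2=-4, -4+-2=-6, 2+-2=0, 3+-2=1 -> [5, -4, -6, 0, 1]
Stage 2 (OFFSET 3): 5+3=8, -4+3=-1, -6+3=-3, 0+3=3, 1+3=4 -> [8, -1, -3, 3, 4]
Stage 3 (SUM): sum[0..0]=8, sum[0..1]=7, sum[0..2]=4, sum[0..3]=7, sum[0..4]=11 -> [8, 7, 4, 7, 11]
Stage 4 (DELAY): [0, 8, 7, 4, 7] = [0, 8, 7, 4, 7] -> [0, 8, 7, 4, 7]
Stage 5 (CLIP -3 12): clip(0,-3,12)=0, clip(8,-3,12)=8, clip(7,-3,12)=7, clip(4,-3,12)=4, clip(7,-3,12)=7 -> [0, 8, 7, 4, 7]
Stage 6 (CLIP -2 3): clip(0,-2,3)=0, clip(8,-2,3)=3, clip(7,-2,3)=3, clip(4,-2,3)=3, clip(7,-2,3)=3 -> [0, 3, 3, 3, 3]
Output sum: 12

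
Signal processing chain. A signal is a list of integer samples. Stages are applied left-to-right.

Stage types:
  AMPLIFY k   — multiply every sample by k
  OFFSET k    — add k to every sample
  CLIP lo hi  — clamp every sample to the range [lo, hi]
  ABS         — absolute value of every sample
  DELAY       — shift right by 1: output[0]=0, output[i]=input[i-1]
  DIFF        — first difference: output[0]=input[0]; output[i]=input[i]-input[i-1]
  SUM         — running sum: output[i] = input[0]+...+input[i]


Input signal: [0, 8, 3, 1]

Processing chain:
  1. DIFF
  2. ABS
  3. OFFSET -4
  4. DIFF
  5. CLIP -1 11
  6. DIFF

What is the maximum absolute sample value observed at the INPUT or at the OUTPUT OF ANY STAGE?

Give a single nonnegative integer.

Answer: 9

Derivation:
Input: [0, 8, 3, 1] (max |s|=8)
Stage 1 (DIFF): s[0]=0, 8-0=8, 3-8=-5, 1-3=-2 -> [0, 8, -5, -2] (max |s|=8)
Stage 2 (ABS): |0|=0, |8|=8, |-5|=5, |-2|=2 -> [0, 8, 5, 2] (max |s|=8)
Stage 3 (OFFSET -4): 0+-4=-4, 8+-4=4, 5+-4=1, 2+-4=-2 -> [-4, 4, 1, -2] (max |s|=4)
Stage 4 (DIFF): s[0]=-4, 4--4=8, 1-4=-3, -2-1=-3 -> [-4, 8, -3, -3] (max |s|=8)
Stage 5 (CLIP -1 11): clip(-4,-1,11)=-1, clip(8,-1,11)=8, clip(-3,-1,11)=-1, clip(-3,-1,11)=-1 -> [-1, 8, -1, -1] (max |s|=8)
Stage 6 (DIFF): s[0]=-1, 8--1=9, -1-8=-9, -1--1=0 -> [-1, 9, -9, 0] (max |s|=9)
Overall max amplitude: 9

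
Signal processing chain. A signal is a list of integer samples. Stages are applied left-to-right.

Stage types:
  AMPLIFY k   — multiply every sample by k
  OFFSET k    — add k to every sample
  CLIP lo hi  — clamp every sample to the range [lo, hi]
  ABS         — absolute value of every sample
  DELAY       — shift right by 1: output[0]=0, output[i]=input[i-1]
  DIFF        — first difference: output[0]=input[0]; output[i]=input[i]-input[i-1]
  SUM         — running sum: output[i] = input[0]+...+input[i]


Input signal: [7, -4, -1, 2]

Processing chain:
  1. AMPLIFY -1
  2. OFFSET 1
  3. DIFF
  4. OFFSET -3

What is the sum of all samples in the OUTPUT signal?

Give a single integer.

Input: [7, -4, -1, 2]
Stage 1 (AMPLIFY -1): 7*-1=-7, -4*-1=4, -1*-1=1, 2*-1=-2 -> [-7, 4, 1, -2]
Stage 2 (OFFSET 1): -7+1=-6, 4+1=5, 1+1=2, -2+1=-1 -> [-6, 5, 2, -1]
Stage 3 (DIFF): s[0]=-6, 5--6=11, 2-5=-3, -1-2=-3 -> [-6, 11, -3, -3]
Stage 4 (OFFSET -3): -6+-3=-9, 11+-3=8, -3+-3=-6, -3+-3=-6 -> [-9, 8, -6, -6]
Output sum: -13

Answer: -13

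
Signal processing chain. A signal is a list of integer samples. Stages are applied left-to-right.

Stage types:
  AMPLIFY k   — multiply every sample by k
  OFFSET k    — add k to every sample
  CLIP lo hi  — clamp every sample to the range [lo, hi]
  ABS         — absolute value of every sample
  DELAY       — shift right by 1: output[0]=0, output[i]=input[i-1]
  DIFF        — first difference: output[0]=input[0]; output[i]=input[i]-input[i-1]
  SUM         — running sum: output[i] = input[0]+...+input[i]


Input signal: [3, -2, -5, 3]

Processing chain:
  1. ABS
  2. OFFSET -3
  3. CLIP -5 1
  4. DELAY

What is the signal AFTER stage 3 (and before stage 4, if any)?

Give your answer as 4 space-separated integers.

Input: [3, -2, -5, 3]
Stage 1 (ABS): |3|=3, |-2|=2, |-5|=5, |3|=3 -> [3, 2, 5, 3]
Stage 2 (OFFSET -3): 3+-3=0, 2+-3=-1, 5+-3=2, 3+-3=0 -> [0, -1, 2, 0]
Stage 3 (CLIP -5 1): clip(0,-5,1)=0, clip(-1,-5,1)=-1, clip(2,-5,1)=1, clip(0,-5,1)=0 -> [0, -1, 1, 0]

Answer: 0 -1 1 0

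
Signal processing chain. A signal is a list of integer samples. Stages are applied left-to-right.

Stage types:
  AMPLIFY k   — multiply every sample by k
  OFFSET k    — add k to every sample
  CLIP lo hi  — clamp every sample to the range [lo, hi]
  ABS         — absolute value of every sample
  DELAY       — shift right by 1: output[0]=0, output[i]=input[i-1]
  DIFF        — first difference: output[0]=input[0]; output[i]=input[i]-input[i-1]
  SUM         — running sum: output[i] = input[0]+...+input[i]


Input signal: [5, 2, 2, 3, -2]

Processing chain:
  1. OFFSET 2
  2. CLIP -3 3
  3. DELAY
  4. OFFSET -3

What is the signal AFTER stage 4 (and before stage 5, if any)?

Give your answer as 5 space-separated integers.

Input: [5, 2, 2, 3, -2]
Stage 1 (OFFSET 2): 5+2=7, 2+2=4, 2+2=4, 3+2=5, -2+2=0 -> [7, 4, 4, 5, 0]
Stage 2 (CLIP -3 3): clip(7,-3,3)=3, clip(4,-3,3)=3, clip(4,-3,3)=3, clip(5,-3,3)=3, clip(0,-3,3)=0 -> [3, 3, 3, 3, 0]
Stage 3 (DELAY): [0, 3, 3, 3, 3] = [0, 3, 3, 3, 3] -> [0, 3, 3, 3, 3]
Stage 4 (OFFSET -3): 0+-3=-3, 3+-3=0, 3+-3=0, 3+-3=0, 3+-3=0 -> [-3, 0, 0, 0, 0]

Answer: -3 0 0 0 0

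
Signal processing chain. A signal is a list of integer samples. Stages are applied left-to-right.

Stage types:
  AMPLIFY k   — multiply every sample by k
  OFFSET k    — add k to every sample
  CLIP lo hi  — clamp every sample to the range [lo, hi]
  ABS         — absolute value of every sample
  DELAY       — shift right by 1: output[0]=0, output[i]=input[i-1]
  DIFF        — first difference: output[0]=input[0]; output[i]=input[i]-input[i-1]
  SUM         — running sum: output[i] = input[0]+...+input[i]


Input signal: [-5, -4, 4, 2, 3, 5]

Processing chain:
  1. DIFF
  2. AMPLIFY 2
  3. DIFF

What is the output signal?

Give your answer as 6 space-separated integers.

Input: [-5, -4, 4, 2, 3, 5]
Stage 1 (DIFF): s[0]=-5, -4--5=1, 4--4=8, 2-4=-2, 3-2=1, 5-3=2 -> [-5, 1, 8, -2, 1, 2]
Stage 2 (AMPLIFY 2): -5*2=-10, 1*2=2, 8*2=16, -2*2=-4, 1*2=2, 2*2=4 -> [-10, 2, 16, -4, 2, 4]
Stage 3 (DIFF): s[0]=-10, 2--10=12, 16-2=14, -4-16=-20, 2--4=6, 4-2=2 -> [-10, 12, 14, -20, 6, 2]

Answer: -10 12 14 -20 6 2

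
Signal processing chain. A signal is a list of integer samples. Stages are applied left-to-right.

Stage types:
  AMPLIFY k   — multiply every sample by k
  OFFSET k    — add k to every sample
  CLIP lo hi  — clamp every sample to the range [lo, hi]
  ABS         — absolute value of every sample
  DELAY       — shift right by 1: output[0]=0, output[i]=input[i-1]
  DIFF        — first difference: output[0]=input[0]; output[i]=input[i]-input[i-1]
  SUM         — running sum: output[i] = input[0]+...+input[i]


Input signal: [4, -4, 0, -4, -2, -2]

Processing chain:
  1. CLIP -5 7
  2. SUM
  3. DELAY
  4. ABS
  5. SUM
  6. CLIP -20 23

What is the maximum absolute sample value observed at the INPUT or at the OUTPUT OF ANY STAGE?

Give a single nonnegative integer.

Answer: 14

Derivation:
Input: [4, -4, 0, -4, -2, -2] (max |s|=4)
Stage 1 (CLIP -5 7): clip(4,-5,7)=4, clip(-4,-5,7)=-4, clip(0,-5,7)=0, clip(-4,-5,7)=-4, clip(-2,-5,7)=-2, clip(-2,-5,7)=-2 -> [4, -4, 0, -4, -2, -2] (max |s|=4)
Stage 2 (SUM): sum[0..0]=4, sum[0..1]=0, sum[0..2]=0, sum[0..3]=-4, sum[0..4]=-6, sum[0..5]=-8 -> [4, 0, 0, -4, -6, -8] (max |s|=8)
Stage 3 (DELAY): [0, 4, 0, 0, -4, -6] = [0, 4, 0, 0, -4, -6] -> [0, 4, 0, 0, -4, -6] (max |s|=6)
Stage 4 (ABS): |0|=0, |4|=4, |0|=0, |0|=0, |-4|=4, |-6|=6 -> [0, 4, 0, 0, 4, 6] (max |s|=6)
Stage 5 (SUM): sum[0..0]=0, sum[0..1]=4, sum[0..2]=4, sum[0..3]=4, sum[0..4]=8, sum[0..5]=14 -> [0, 4, 4, 4, 8, 14] (max |s|=14)
Stage 6 (CLIP -20 23): clip(0,-20,23)=0, clip(4,-20,23)=4, clip(4,-20,23)=4, clip(4,-20,23)=4, clip(8,-20,23)=8, clip(14,-20,23)=14 -> [0, 4, 4, 4, 8, 14] (max |s|=14)
Overall max amplitude: 14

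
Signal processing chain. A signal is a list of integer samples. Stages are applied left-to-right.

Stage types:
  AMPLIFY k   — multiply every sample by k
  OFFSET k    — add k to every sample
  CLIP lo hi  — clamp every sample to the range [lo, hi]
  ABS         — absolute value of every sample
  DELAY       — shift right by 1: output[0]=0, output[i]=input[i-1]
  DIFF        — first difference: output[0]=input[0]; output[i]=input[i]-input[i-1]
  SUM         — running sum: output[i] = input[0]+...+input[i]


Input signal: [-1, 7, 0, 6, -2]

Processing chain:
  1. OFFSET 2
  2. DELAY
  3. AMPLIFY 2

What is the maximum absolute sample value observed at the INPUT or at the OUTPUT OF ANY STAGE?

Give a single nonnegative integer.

Answer: 18

Derivation:
Input: [-1, 7, 0, 6, -2] (max |s|=7)
Stage 1 (OFFSET 2): -1+2=1, 7+2=9, 0+2=2, 6+2=8, -2+2=0 -> [1, 9, 2, 8, 0] (max |s|=9)
Stage 2 (DELAY): [0, 1, 9, 2, 8] = [0, 1, 9, 2, 8] -> [0, 1, 9, 2, 8] (max |s|=9)
Stage 3 (AMPLIFY 2): 0*2=0, 1*2=2, 9*2=18, 2*2=4, 8*2=16 -> [0, 2, 18, 4, 16] (max |s|=18)
Overall max amplitude: 18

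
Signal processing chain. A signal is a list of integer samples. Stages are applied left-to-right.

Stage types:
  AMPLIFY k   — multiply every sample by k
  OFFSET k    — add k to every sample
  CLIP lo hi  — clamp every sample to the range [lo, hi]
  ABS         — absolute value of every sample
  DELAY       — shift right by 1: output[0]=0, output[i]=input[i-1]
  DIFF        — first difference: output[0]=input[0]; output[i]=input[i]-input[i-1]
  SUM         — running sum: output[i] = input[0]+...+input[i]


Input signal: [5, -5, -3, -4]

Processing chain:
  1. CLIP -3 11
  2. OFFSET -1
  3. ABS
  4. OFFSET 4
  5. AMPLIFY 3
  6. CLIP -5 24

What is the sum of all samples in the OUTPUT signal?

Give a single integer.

Answer: 96

Derivation:
Input: [5, -5, -3, -4]
Stage 1 (CLIP -3 11): clip(5,-3,11)=5, clip(-5,-3,11)=-3, clip(-3,-3,11)=-3, clip(-4,-3,11)=-3 -> [5, -3, -3, -3]
Stage 2 (OFFSET -1): 5+-1=4, -3+-1=-4, -3+-1=-4, -3+-1=-4 -> [4, -4, -4, -4]
Stage 3 (ABS): |4|=4, |-4|=4, |-4|=4, |-4|=4 -> [4, 4, 4, 4]
Stage 4 (OFFSET 4): 4+4=8, 4+4=8, 4+4=8, 4+4=8 -> [8, 8, 8, 8]
Stage 5 (AMPLIFY 3): 8*3=24, 8*3=24, 8*3=24, 8*3=24 -> [24, 24, 24, 24]
Stage 6 (CLIP -5 24): clip(24,-5,24)=24, clip(24,-5,24)=24, clip(24,-5,24)=24, clip(24,-5,24)=24 -> [24, 24, 24, 24]
Output sum: 96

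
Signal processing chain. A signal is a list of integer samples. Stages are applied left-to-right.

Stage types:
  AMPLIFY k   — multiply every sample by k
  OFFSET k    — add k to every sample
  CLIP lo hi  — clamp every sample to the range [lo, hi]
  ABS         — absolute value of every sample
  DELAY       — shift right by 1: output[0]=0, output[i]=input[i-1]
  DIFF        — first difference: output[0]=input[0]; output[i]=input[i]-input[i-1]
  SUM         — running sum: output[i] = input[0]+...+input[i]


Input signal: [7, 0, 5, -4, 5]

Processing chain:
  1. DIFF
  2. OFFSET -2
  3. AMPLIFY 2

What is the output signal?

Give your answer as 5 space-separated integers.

Input: [7, 0, 5, -4, 5]
Stage 1 (DIFF): s[0]=7, 0-7=-7, 5-0=5, -4-5=-9, 5--4=9 -> [7, -7, 5, -9, 9]
Stage 2 (OFFSET -2): 7+-2=5, -7+-2=-9, 5+-2=3, -9+-2=-11, 9+-2=7 -> [5, -9, 3, -11, 7]
Stage 3 (AMPLIFY 2): 5*2=10, -9*2=-18, 3*2=6, -11*2=-22, 7*2=14 -> [10, -18, 6, -22, 14]

Answer: 10 -18 6 -22 14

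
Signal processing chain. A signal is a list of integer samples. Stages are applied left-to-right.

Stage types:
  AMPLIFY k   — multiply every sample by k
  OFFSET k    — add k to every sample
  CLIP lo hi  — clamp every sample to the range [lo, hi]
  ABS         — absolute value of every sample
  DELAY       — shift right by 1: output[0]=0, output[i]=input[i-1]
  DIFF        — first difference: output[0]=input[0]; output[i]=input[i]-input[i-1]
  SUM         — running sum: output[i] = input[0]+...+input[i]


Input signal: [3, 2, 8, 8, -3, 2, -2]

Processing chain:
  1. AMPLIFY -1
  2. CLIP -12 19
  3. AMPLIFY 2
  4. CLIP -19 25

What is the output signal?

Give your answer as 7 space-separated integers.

Input: [3, 2, 8, 8, -3, 2, -2]
Stage 1 (AMPLIFY -1): 3*-1=-3, 2*-1=-2, 8*-1=-8, 8*-1=-8, -3*-1=3, 2*-1=-2, -2*-1=2 -> [-3, -2, -8, -8, 3, -2, 2]
Stage 2 (CLIP -12 19): clip(-3,-12,19)=-3, clip(-2,-12,19)=-2, clip(-8,-12,19)=-8, clip(-8,-12,19)=-8, clip(3,-12,19)=3, clip(-2,-12,19)=-2, clip(2,-12,19)=2 -> [-3, -2, -8, -8, 3, -2, 2]
Stage 3 (AMPLIFY 2): -3*2=-6, -2*2=-4, -8*2=-16, -8*2=-16, 3*2=6, -2*2=-4, 2*2=4 -> [-6, -4, -16, -16, 6, -4, 4]
Stage 4 (CLIP -19 25): clip(-6,-19,25)=-6, clip(-4,-19,25)=-4, clip(-16,-19,25)=-16, clip(-16,-19,25)=-16, clip(6,-19,25)=6, clip(-4,-19,25)=-4, clip(4,-19,25)=4 -> [-6, -4, -16, -16, 6, -4, 4]

Answer: -6 -4 -16 -16 6 -4 4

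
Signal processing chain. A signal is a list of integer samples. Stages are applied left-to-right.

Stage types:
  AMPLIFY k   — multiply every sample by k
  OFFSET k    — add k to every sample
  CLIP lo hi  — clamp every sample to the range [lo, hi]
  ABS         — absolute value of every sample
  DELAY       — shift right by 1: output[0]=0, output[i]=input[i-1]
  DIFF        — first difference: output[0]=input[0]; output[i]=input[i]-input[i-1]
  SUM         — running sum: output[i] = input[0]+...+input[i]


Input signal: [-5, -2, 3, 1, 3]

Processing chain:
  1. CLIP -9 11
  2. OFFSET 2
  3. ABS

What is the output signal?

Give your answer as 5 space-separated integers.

Input: [-5, -2, 3, 1, 3]
Stage 1 (CLIP -9 11): clip(-5,-9,11)=-5, clip(-2,-9,11)=-2, clip(3,-9,11)=3, clip(1,-9,11)=1, clip(3,-9,11)=3 -> [-5, -2, 3, 1, 3]
Stage 2 (OFFSET 2): -5+2=-3, -2+2=0, 3+2=5, 1+2=3, 3+2=5 -> [-3, 0, 5, 3, 5]
Stage 3 (ABS): |-3|=3, |0|=0, |5|=5, |3|=3, |5|=5 -> [3, 0, 5, 3, 5]

Answer: 3 0 5 3 5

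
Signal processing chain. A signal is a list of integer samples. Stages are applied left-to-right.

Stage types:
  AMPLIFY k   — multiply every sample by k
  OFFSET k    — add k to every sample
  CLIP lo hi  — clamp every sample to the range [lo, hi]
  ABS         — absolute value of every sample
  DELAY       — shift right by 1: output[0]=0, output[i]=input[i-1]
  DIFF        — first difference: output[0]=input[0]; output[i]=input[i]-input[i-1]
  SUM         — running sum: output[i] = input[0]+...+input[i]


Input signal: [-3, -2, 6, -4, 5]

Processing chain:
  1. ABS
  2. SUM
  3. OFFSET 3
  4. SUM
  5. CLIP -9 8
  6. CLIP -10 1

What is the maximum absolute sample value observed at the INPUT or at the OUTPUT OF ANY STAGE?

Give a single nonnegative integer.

Answer: 69

Derivation:
Input: [-3, -2, 6, -4, 5] (max |s|=6)
Stage 1 (ABS): |-3|=3, |-2|=2, |6|=6, |-4|=4, |5|=5 -> [3, 2, 6, 4, 5] (max |s|=6)
Stage 2 (SUM): sum[0..0]=3, sum[0..1]=5, sum[0..2]=11, sum[0..3]=15, sum[0..4]=20 -> [3, 5, 11, 15, 20] (max |s|=20)
Stage 3 (OFFSET 3): 3+3=6, 5+3=8, 11+3=14, 15+3=18, 20+3=23 -> [6, 8, 14, 18, 23] (max |s|=23)
Stage 4 (SUM): sum[0..0]=6, sum[0..1]=14, sum[0..2]=28, sum[0..3]=46, sum[0..4]=69 -> [6, 14, 28, 46, 69] (max |s|=69)
Stage 5 (CLIP -9 8): clip(6,-9,8)=6, clip(14,-9,8)=8, clip(28,-9,8)=8, clip(46,-9,8)=8, clip(69,-9,8)=8 -> [6, 8, 8, 8, 8] (max |s|=8)
Stage 6 (CLIP -10 1): clip(6,-10,1)=1, clip(8,-10,1)=1, clip(8,-10,1)=1, clip(8,-10,1)=1, clip(8,-10,1)=1 -> [1, 1, 1, 1, 1] (max |s|=1)
Overall max amplitude: 69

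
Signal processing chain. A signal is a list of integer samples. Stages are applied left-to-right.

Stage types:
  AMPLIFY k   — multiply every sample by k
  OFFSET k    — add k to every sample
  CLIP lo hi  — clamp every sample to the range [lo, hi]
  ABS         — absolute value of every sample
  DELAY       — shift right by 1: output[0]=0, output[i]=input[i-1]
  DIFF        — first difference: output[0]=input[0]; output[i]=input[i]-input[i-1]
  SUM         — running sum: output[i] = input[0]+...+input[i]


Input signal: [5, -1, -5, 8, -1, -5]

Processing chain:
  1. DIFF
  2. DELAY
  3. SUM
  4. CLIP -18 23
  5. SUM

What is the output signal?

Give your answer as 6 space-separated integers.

Answer: 0 5 4 -1 7 6

Derivation:
Input: [5, -1, -5, 8, -1, -5]
Stage 1 (DIFF): s[0]=5, -1-5=-6, -5--1=-4, 8--5=13, -1-8=-9, -5--1=-4 -> [5, -6, -4, 13, -9, -4]
Stage 2 (DELAY): [0, 5, -6, -4, 13, -9] = [0, 5, -6, -4, 13, -9] -> [0, 5, -6, -4, 13, -9]
Stage 3 (SUM): sum[0..0]=0, sum[0..1]=5, sum[0..2]=-1, sum[0..3]=-5, sum[0..4]=8, sum[0..5]=-1 -> [0, 5, -1, -5, 8, -1]
Stage 4 (CLIP -18 23): clip(0,-18,23)=0, clip(5,-18,23)=5, clip(-1,-18,23)=-1, clip(-5,-18,23)=-5, clip(8,-18,23)=8, clip(-1,-18,23)=-1 -> [0, 5, -1, -5, 8, -1]
Stage 5 (SUM): sum[0..0]=0, sum[0..1]=5, sum[0..2]=4, sum[0..3]=-1, sum[0..4]=7, sum[0..5]=6 -> [0, 5, 4, -1, 7, 6]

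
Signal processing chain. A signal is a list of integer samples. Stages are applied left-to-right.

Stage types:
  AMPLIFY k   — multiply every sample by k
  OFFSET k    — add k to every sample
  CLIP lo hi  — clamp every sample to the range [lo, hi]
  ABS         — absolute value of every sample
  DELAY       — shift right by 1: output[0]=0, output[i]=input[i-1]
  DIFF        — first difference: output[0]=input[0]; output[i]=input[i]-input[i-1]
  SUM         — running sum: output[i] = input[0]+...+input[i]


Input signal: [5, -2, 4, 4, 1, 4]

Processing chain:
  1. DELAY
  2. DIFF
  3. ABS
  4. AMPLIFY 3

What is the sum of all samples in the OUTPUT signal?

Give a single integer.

Answer: 63

Derivation:
Input: [5, -2, 4, 4, 1, 4]
Stage 1 (DELAY): [0, 5, -2, 4, 4, 1] = [0, 5, -2, 4, 4, 1] -> [0, 5, -2, 4, 4, 1]
Stage 2 (DIFF): s[0]=0, 5-0=5, -2-5=-7, 4--2=6, 4-4=0, 1-4=-3 -> [0, 5, -7, 6, 0, -3]
Stage 3 (ABS): |0|=0, |5|=5, |-7|=7, |6|=6, |0|=0, |-3|=3 -> [0, 5, 7, 6, 0, 3]
Stage 4 (AMPLIFY 3): 0*3=0, 5*3=15, 7*3=21, 6*3=18, 0*3=0, 3*3=9 -> [0, 15, 21, 18, 0, 9]
Output sum: 63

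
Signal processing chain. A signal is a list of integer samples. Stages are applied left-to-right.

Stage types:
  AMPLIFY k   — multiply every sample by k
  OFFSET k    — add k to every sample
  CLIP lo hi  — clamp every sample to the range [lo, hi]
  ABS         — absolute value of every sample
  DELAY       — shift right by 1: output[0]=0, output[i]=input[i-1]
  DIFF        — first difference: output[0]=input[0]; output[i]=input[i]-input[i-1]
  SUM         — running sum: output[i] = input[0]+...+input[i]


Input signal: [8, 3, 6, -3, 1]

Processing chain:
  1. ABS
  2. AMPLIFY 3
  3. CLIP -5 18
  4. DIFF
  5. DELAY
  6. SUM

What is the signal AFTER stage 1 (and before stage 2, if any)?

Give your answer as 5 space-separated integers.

Answer: 8 3 6 3 1

Derivation:
Input: [8, 3, 6, -3, 1]
Stage 1 (ABS): |8|=8, |3|=3, |6|=6, |-3|=3, |1|=1 -> [8, 3, 6, 3, 1]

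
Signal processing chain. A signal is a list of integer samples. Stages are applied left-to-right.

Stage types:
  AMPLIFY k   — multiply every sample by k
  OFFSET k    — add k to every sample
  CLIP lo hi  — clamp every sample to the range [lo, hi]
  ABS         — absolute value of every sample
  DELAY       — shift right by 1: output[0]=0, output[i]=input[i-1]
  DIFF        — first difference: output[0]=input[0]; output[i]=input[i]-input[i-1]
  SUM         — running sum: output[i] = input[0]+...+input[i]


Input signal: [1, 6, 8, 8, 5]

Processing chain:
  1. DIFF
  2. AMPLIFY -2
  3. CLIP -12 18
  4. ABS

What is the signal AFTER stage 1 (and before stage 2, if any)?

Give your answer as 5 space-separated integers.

Answer: 1 5 2 0 -3

Derivation:
Input: [1, 6, 8, 8, 5]
Stage 1 (DIFF): s[0]=1, 6-1=5, 8-6=2, 8-8=0, 5-8=-3 -> [1, 5, 2, 0, -3]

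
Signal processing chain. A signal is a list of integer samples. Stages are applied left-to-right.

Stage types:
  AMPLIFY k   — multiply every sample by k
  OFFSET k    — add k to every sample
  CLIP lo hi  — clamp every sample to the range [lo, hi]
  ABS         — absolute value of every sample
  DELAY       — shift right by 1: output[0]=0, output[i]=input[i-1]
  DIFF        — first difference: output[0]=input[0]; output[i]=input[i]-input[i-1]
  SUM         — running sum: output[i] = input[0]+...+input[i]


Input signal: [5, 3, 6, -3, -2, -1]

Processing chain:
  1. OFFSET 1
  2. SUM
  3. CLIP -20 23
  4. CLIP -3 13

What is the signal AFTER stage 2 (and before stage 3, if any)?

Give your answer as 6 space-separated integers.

Answer: 6 10 17 15 14 14

Derivation:
Input: [5, 3, 6, -3, -2, -1]
Stage 1 (OFFSET 1): 5+1=6, 3+1=4, 6+1=7, -3+1=-2, -2+1=-1, -1+1=0 -> [6, 4, 7, -2, -1, 0]
Stage 2 (SUM): sum[0..0]=6, sum[0..1]=10, sum[0..2]=17, sum[0..3]=15, sum[0..4]=14, sum[0..5]=14 -> [6, 10, 17, 15, 14, 14]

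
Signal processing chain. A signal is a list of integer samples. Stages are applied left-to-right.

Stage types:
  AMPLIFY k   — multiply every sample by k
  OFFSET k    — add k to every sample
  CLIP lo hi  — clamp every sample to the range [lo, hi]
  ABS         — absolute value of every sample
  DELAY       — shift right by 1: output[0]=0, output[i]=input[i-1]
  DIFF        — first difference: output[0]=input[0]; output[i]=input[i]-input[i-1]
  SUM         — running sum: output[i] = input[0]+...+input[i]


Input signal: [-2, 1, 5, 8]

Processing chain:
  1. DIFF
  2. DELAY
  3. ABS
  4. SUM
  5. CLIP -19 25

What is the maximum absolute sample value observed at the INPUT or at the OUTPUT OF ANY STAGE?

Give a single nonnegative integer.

Answer: 9

Derivation:
Input: [-2, 1, 5, 8] (max |s|=8)
Stage 1 (DIFF): s[0]=-2, 1--2=3, 5-1=4, 8-5=3 -> [-2, 3, 4, 3] (max |s|=4)
Stage 2 (DELAY): [0, -2, 3, 4] = [0, -2, 3, 4] -> [0, -2, 3, 4] (max |s|=4)
Stage 3 (ABS): |0|=0, |-2|=2, |3|=3, |4|=4 -> [0, 2, 3, 4] (max |s|=4)
Stage 4 (SUM): sum[0..0]=0, sum[0..1]=2, sum[0..2]=5, sum[0..3]=9 -> [0, 2, 5, 9] (max |s|=9)
Stage 5 (CLIP -19 25): clip(0,-19,25)=0, clip(2,-19,25)=2, clip(5,-19,25)=5, clip(9,-19,25)=9 -> [0, 2, 5, 9] (max |s|=9)
Overall max amplitude: 9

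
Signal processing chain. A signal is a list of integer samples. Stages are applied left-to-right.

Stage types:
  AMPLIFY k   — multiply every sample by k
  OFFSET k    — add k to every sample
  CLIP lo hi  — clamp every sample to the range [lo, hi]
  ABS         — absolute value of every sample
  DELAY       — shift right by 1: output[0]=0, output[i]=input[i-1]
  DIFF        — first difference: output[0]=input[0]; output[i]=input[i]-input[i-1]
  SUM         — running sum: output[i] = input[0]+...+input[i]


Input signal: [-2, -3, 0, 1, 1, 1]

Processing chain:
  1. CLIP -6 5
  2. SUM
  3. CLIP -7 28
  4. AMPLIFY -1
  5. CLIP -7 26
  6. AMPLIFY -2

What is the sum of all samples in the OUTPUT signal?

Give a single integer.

Input: [-2, -3, 0, 1, 1, 1]
Stage 1 (CLIP -6 5): clip(-2,-6,5)=-2, clip(-3,-6,5)=-3, clip(0,-6,5)=0, clip(1,-6,5)=1, clip(1,-6,5)=1, clip(1,-6,5)=1 -> [-2, -3, 0, 1, 1, 1]
Stage 2 (SUM): sum[0..0]=-2, sum[0..1]=-5, sum[0..2]=-5, sum[0..3]=-4, sum[0..4]=-3, sum[0..5]=-2 -> [-2, -5, -5, -4, -3, -2]
Stage 3 (CLIP -7 28): clip(-2,-7,28)=-2, clip(-5,-7,28)=-5, clip(-5,-7,28)=-5, clip(-4,-7,28)=-4, clip(-3,-7,28)=-3, clip(-2,-7,28)=-2 -> [-2, -5, -5, -4, -3, -2]
Stage 4 (AMPLIFY -1): -2*-1=2, -5*-1=5, -5*-1=5, -4*-1=4, -3*-1=3, -2*-1=2 -> [2, 5, 5, 4, 3, 2]
Stage 5 (CLIP -7 26): clip(2,-7,26)=2, clip(5,-7,26)=5, clip(5,-7,26)=5, clip(4,-7,26)=4, clip(3,-7,26)=3, clip(2,-7,26)=2 -> [2, 5, 5, 4, 3, 2]
Stage 6 (AMPLIFY -2): 2*-2=-4, 5*-2=-10, 5*-2=-10, 4*-2=-8, 3*-2=-6, 2*-2=-4 -> [-4, -10, -10, -8, -6, -4]
Output sum: -42

Answer: -42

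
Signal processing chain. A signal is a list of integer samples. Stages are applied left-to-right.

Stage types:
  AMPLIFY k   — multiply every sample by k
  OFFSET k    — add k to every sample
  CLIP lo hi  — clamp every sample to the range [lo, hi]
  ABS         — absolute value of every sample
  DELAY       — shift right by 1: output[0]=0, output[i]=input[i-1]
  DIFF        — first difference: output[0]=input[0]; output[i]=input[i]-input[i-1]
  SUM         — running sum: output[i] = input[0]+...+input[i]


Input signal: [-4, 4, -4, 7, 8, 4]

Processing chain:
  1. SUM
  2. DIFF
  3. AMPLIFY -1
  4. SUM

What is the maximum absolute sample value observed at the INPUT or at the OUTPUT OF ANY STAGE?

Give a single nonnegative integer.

Input: [-4, 4, -4, 7, 8, 4] (max |s|=8)
Stage 1 (SUM): sum[0..0]=-4, sum[0..1]=0, sum[0..2]=-4, sum[0..3]=3, sum[0..4]=11, sum[0..5]=15 -> [-4, 0, -4, 3, 11, 15] (max |s|=15)
Stage 2 (DIFF): s[0]=-4, 0--4=4, -4-0=-4, 3--4=7, 11-3=8, 15-11=4 -> [-4, 4, -4, 7, 8, 4] (max |s|=8)
Stage 3 (AMPLIFY -1): -4*-1=4, 4*-1=-4, -4*-1=4, 7*-1=-7, 8*-1=-8, 4*-1=-4 -> [4, -4, 4, -7, -8, -4] (max |s|=8)
Stage 4 (SUM): sum[0..0]=4, sum[0..1]=0, sum[0..2]=4, sum[0..3]=-3, sum[0..4]=-11, sum[0..5]=-15 -> [4, 0, 4, -3, -11, -15] (max |s|=15)
Overall max amplitude: 15

Answer: 15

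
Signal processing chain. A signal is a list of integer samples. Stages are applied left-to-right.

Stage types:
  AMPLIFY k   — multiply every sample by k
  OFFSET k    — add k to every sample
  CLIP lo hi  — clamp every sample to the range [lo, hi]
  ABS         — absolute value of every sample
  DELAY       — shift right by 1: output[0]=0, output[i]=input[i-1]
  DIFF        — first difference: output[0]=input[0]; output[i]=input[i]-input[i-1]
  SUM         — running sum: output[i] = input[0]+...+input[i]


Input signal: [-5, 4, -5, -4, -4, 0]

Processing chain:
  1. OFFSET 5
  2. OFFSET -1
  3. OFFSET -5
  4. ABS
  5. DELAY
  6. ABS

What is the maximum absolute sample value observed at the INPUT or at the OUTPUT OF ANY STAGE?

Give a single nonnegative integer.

Answer: 9

Derivation:
Input: [-5, 4, -5, -4, -4, 0] (max |s|=5)
Stage 1 (OFFSET 5): -5+5=0, 4+5=9, -5+5=0, -4+5=1, -4+5=1, 0+5=5 -> [0, 9, 0, 1, 1, 5] (max |s|=9)
Stage 2 (OFFSET -1): 0+-1=-1, 9+-1=8, 0+-1=-1, 1+-1=0, 1+-1=0, 5+-1=4 -> [-1, 8, -1, 0, 0, 4] (max |s|=8)
Stage 3 (OFFSET -5): -1+-5=-6, 8+-5=3, -1+-5=-6, 0+-5=-5, 0+-5=-5, 4+-5=-1 -> [-6, 3, -6, -5, -5, -1] (max |s|=6)
Stage 4 (ABS): |-6|=6, |3|=3, |-6|=6, |-5|=5, |-5|=5, |-1|=1 -> [6, 3, 6, 5, 5, 1] (max |s|=6)
Stage 5 (DELAY): [0, 6, 3, 6, 5, 5] = [0, 6, 3, 6, 5, 5] -> [0, 6, 3, 6, 5, 5] (max |s|=6)
Stage 6 (ABS): |0|=0, |6|=6, |3|=3, |6|=6, |5|=5, |5|=5 -> [0, 6, 3, 6, 5, 5] (max |s|=6)
Overall max amplitude: 9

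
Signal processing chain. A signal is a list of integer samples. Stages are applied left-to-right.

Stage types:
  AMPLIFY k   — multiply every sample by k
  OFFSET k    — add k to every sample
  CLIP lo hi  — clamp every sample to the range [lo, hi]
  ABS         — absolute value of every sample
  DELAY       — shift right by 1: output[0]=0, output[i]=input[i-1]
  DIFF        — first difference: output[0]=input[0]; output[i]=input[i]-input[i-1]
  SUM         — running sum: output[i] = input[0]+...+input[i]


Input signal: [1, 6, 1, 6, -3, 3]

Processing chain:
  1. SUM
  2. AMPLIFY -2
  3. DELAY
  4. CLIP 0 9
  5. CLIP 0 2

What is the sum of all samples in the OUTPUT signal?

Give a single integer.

Input: [1, 6, 1, 6, -3, 3]
Stage 1 (SUM): sum[0..0]=1, sum[0..1]=7, sum[0..2]=8, sum[0..3]=14, sum[0..4]=11, sum[0..5]=14 -> [1, 7, 8, 14, 11, 14]
Stage 2 (AMPLIFY -2): 1*-2=-2, 7*-2=-14, 8*-2=-16, 14*-2=-28, 11*-2=-22, 14*-2=-28 -> [-2, -14, -16, -28, -22, -28]
Stage 3 (DELAY): [0, -2, -14, -16, -28, -22] = [0, -2, -14, -16, -28, -22] -> [0, -2, -14, -16, -28, -22]
Stage 4 (CLIP 0 9): clip(0,0,9)=0, clip(-2,0,9)=0, clip(-14,0,9)=0, clip(-16,0,9)=0, clip(-28,0,9)=0, clip(-22,0,9)=0 -> [0, 0, 0, 0, 0, 0]
Stage 5 (CLIP 0 2): clip(0,0,2)=0, clip(0,0,2)=0, clip(0,0,2)=0, clip(0,0,2)=0, clip(0,0,2)=0, clip(0,0,2)=0 -> [0, 0, 0, 0, 0, 0]
Output sum: 0

Answer: 0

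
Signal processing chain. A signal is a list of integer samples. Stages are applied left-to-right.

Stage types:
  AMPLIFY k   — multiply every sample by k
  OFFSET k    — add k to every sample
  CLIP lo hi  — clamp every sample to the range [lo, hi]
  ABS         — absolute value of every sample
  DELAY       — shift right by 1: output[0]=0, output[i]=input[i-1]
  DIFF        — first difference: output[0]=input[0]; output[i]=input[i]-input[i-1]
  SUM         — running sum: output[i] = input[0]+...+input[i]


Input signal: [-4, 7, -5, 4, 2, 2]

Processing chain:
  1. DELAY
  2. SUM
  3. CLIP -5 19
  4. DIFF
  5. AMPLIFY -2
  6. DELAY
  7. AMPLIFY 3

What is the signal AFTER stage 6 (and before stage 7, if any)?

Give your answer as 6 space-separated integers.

Input: [-4, 7, -5, 4, 2, 2]
Stage 1 (DELAY): [0, -4, 7, -5, 4, 2] = [0, -4, 7, -5, 4, 2] -> [0, -4, 7, -5, 4, 2]
Stage 2 (SUM): sum[0..0]=0, sum[0..1]=-4, sum[0..2]=3, sum[0..3]=-2, sum[0..4]=2, sum[0..5]=4 -> [0, -4, 3, -2, 2, 4]
Stage 3 (CLIP -5 19): clip(0,-5,19)=0, clip(-4,-5,19)=-4, clip(3,-5,19)=3, clip(-2,-5,19)=-2, clip(2,-5,19)=2, clip(4,-5,19)=4 -> [0, -4, 3, -2, 2, 4]
Stage 4 (DIFF): s[0]=0, -4-0=-4, 3--4=7, -2-3=-5, 2--2=4, 4-2=2 -> [0, -4, 7, -5, 4, 2]
Stage 5 (AMPLIFY -2): 0*-2=0, -4*-2=8, 7*-2=-14, -5*-2=10, 4*-2=-8, 2*-2=-4 -> [0, 8, -14, 10, -8, -4]
Stage 6 (DELAY): [0, 0, 8, -14, 10, -8] = [0, 0, 8, -14, 10, -8] -> [0, 0, 8, -14, 10, -8]

Answer: 0 0 8 -14 10 -8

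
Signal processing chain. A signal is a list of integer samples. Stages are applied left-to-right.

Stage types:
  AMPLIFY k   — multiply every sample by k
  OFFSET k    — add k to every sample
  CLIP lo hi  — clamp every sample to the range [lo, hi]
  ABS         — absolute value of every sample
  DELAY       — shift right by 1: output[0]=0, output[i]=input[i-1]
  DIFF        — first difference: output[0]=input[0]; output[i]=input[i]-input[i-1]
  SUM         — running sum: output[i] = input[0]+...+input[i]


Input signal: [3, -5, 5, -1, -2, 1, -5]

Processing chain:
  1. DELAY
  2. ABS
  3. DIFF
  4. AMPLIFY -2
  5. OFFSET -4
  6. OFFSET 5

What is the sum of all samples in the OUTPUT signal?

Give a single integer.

Answer: 5

Derivation:
Input: [3, -5, 5, -1, -2, 1, -5]
Stage 1 (DELAY): [0, 3, -5, 5, -1, -2, 1] = [0, 3, -5, 5, -1, -2, 1] -> [0, 3, -5, 5, -1, -2, 1]
Stage 2 (ABS): |0|=0, |3|=3, |-5|=5, |5|=5, |-1|=1, |-2|=2, |1|=1 -> [0, 3, 5, 5, 1, 2, 1]
Stage 3 (DIFF): s[0]=0, 3-0=3, 5-3=2, 5-5=0, 1-5=-4, 2-1=1, 1-2=-1 -> [0, 3, 2, 0, -4, 1, -1]
Stage 4 (AMPLIFY -2): 0*-2=0, 3*-2=-6, 2*-2=-4, 0*-2=0, -4*-2=8, 1*-2=-2, -1*-2=2 -> [0, -6, -4, 0, 8, -2, 2]
Stage 5 (OFFSET -4): 0+-4=-4, -6+-4=-10, -4+-4=-8, 0+-4=-4, 8+-4=4, -2+-4=-6, 2+-4=-2 -> [-4, -10, -8, -4, 4, -6, -2]
Stage 6 (OFFSET 5): -4+5=1, -10+5=-5, -8+5=-3, -4+5=1, 4+5=9, -6+5=-1, -2+5=3 -> [1, -5, -3, 1, 9, -1, 3]
Output sum: 5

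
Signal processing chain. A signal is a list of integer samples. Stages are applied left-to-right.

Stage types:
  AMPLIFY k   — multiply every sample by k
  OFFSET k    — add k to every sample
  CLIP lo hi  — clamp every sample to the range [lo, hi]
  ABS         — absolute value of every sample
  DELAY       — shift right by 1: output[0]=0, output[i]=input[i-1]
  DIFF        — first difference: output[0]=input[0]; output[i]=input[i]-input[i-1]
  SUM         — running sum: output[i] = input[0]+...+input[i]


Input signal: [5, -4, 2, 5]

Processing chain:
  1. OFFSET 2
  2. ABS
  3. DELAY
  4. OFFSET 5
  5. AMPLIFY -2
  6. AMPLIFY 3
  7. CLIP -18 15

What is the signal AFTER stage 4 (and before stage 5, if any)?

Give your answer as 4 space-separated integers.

Answer: 5 12 7 9

Derivation:
Input: [5, -4, 2, 5]
Stage 1 (OFFSET 2): 5+2=7, -4+2=-2, 2+2=4, 5+2=7 -> [7, -2, 4, 7]
Stage 2 (ABS): |7|=7, |-2|=2, |4|=4, |7|=7 -> [7, 2, 4, 7]
Stage 3 (DELAY): [0, 7, 2, 4] = [0, 7, 2, 4] -> [0, 7, 2, 4]
Stage 4 (OFFSET 5): 0+5=5, 7+5=12, 2+5=7, 4+5=9 -> [5, 12, 7, 9]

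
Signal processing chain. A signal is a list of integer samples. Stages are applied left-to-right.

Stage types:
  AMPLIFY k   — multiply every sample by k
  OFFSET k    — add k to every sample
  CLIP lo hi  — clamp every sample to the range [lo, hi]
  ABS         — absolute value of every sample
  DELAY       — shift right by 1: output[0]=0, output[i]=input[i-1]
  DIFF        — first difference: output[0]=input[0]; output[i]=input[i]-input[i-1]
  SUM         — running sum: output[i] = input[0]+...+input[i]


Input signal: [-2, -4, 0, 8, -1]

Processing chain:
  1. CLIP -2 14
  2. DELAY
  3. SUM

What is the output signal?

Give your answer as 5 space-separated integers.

Input: [-2, -4, 0, 8, -1]
Stage 1 (CLIP -2 14): clip(-2,-2,14)=-2, clip(-4,-2,14)=-2, clip(0,-2,14)=0, clip(8,-2,14)=8, clip(-1,-2,14)=-1 -> [-2, -2, 0, 8, -1]
Stage 2 (DELAY): [0, -2, -2, 0, 8] = [0, -2, -2, 0, 8] -> [0, -2, -2, 0, 8]
Stage 3 (SUM): sum[0..0]=0, sum[0..1]=-2, sum[0..2]=-4, sum[0..3]=-4, sum[0..4]=4 -> [0, -2, -4, -4, 4]

Answer: 0 -2 -4 -4 4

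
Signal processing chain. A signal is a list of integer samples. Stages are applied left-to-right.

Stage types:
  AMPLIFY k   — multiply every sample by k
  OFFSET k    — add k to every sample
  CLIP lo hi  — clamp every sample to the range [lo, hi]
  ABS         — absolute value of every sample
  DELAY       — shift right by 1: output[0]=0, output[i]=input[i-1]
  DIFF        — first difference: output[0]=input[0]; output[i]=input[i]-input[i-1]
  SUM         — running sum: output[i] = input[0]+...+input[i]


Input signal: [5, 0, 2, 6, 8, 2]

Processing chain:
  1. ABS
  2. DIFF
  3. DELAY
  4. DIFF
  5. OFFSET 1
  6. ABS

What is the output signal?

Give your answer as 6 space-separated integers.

Answer: 1 6 9 8 3 1

Derivation:
Input: [5, 0, 2, 6, 8, 2]
Stage 1 (ABS): |5|=5, |0|=0, |2|=2, |6|=6, |8|=8, |2|=2 -> [5, 0, 2, 6, 8, 2]
Stage 2 (DIFF): s[0]=5, 0-5=-5, 2-0=2, 6-2=4, 8-6=2, 2-8=-6 -> [5, -5, 2, 4, 2, -6]
Stage 3 (DELAY): [0, 5, -5, 2, 4, 2] = [0, 5, -5, 2, 4, 2] -> [0, 5, -5, 2, 4, 2]
Stage 4 (DIFF): s[0]=0, 5-0=5, -5-5=-10, 2--5=7, 4-2=2, 2-4=-2 -> [0, 5, -10, 7, 2, -2]
Stage 5 (OFFSET 1): 0+1=1, 5+1=6, -10+1=-9, 7+1=8, 2+1=3, -2+1=-1 -> [1, 6, -9, 8, 3, -1]
Stage 6 (ABS): |1|=1, |6|=6, |-9|=9, |8|=8, |3|=3, |-1|=1 -> [1, 6, 9, 8, 3, 1]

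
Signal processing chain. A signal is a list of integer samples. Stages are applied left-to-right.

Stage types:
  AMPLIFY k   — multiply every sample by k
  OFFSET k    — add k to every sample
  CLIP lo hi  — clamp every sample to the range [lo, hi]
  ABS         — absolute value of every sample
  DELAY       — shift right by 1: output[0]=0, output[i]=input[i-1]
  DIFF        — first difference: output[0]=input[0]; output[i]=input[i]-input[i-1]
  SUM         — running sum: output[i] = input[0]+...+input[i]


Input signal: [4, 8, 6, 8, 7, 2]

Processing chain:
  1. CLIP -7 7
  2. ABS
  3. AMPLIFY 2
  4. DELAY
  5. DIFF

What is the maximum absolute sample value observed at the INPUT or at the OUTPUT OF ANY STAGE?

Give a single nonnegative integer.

Answer: 14

Derivation:
Input: [4, 8, 6, 8, 7, 2] (max |s|=8)
Stage 1 (CLIP -7 7): clip(4,-7,7)=4, clip(8,-7,7)=7, clip(6,-7,7)=6, clip(8,-7,7)=7, clip(7,-7,7)=7, clip(2,-7,7)=2 -> [4, 7, 6, 7, 7, 2] (max |s|=7)
Stage 2 (ABS): |4|=4, |7|=7, |6|=6, |7|=7, |7|=7, |2|=2 -> [4, 7, 6, 7, 7, 2] (max |s|=7)
Stage 3 (AMPLIFY 2): 4*2=8, 7*2=14, 6*2=12, 7*2=14, 7*2=14, 2*2=4 -> [8, 14, 12, 14, 14, 4] (max |s|=14)
Stage 4 (DELAY): [0, 8, 14, 12, 14, 14] = [0, 8, 14, 12, 14, 14] -> [0, 8, 14, 12, 14, 14] (max |s|=14)
Stage 5 (DIFF): s[0]=0, 8-0=8, 14-8=6, 12-14=-2, 14-12=2, 14-14=0 -> [0, 8, 6, -2, 2, 0] (max |s|=8)
Overall max amplitude: 14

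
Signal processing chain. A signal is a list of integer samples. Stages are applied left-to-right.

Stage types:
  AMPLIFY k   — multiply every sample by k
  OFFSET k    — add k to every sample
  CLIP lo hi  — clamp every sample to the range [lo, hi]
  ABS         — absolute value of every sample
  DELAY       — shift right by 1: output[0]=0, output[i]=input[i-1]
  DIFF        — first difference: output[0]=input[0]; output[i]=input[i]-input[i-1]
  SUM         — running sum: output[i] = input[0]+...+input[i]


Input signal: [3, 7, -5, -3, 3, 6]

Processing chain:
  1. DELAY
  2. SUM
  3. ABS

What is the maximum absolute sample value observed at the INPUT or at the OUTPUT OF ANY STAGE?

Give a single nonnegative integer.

Answer: 10

Derivation:
Input: [3, 7, -5, -3, 3, 6] (max |s|=7)
Stage 1 (DELAY): [0, 3, 7, -5, -3, 3] = [0, 3, 7, -5, -3, 3] -> [0, 3, 7, -5, -3, 3] (max |s|=7)
Stage 2 (SUM): sum[0..0]=0, sum[0..1]=3, sum[0..2]=10, sum[0..3]=5, sum[0..4]=2, sum[0..5]=5 -> [0, 3, 10, 5, 2, 5] (max |s|=10)
Stage 3 (ABS): |0|=0, |3|=3, |10|=10, |5|=5, |2|=2, |5|=5 -> [0, 3, 10, 5, 2, 5] (max |s|=10)
Overall max amplitude: 10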